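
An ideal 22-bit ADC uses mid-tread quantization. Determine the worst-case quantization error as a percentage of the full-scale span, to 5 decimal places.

0.00001 %

Rounding → worst-case error = ½ LSB = V_FS/2^23, so 100/8388608 = 1.19209e-05 % of full scale.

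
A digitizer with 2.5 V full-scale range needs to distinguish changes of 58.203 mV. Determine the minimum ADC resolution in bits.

Number of steps required ≥ 2.5 V / 58.203 mV = 42.95.
Need 2^N ≥ 42.95; 2^5 = 32, 2^6 = 64.
Minimum N = 6.

6 bits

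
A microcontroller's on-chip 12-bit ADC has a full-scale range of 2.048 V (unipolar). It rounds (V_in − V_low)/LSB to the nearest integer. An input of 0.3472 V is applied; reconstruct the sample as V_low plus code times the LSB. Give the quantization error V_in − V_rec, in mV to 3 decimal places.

LSB = 2.048/2^12 = 0.500 mV.
(V_in − V_low)/LSB = (0.3472 − 0)/0.0005 = 694.4000 → code 694 (round).
Code 694 maps back to 0 + 694×0.0005 V = 0.347 V.
Error = 0.3472 − 0.347 = 0.0002 V = 0.200 mV.

0.200 mV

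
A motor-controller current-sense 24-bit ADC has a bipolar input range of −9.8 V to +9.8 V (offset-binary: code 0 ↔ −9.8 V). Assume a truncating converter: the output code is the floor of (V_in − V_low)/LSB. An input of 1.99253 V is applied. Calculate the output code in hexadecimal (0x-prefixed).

code 0x9A065E (decimal 10094174)

Full-scale span = 19.6 V; LSB = 19.6/2^24 = 1.17 µV.
Input sits at 10094174.643 steps above V_low.
⌊·⌋(10094174.643) = 10094174.
In hexadecimal (0x-prefixed): 0x9A065E.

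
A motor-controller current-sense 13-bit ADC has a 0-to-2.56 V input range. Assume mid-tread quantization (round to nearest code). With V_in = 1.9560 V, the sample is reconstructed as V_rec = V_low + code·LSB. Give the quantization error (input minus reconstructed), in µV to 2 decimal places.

LSB = 2.56/2^13 = 312.50 µV.
(V_in − V_low)/LSB = (1.9560 − 0)/0.0003125 = 6259.2000 → code 6259 (round).
Reconstructed: 1.9559375 V.
Difference: 6.25e-05 V → 62.50 µV.

62.50 µV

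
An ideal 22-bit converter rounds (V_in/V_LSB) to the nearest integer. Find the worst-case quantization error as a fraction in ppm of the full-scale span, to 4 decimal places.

0.1192 ppm

Rounding → worst-case error = ½ LSB = V_FS/2^23, so 1e+06/8388608 = 0.119209 ppm of full scale.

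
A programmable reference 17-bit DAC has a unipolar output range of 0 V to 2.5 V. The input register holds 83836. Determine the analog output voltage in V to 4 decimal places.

LSB = 2.5 V / 2^17 = 19.07 µV.
V_out = 0 + 83836 × 1.90735e-05 V = 1.59904 V.

1.5990 V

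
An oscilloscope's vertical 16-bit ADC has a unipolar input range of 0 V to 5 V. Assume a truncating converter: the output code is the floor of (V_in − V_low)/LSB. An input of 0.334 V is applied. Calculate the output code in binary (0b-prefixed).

Full-scale span = 5 V; LSB = 5/2^16 = 76.29 µV.
(0.334 − 0) / 7.62939e-05 = 4377.805 LSBs.
⌊·⌋(4377.805) = 4377.
In binary (0b-prefixed): 0b1000100011001.

code 0b1000100011001 (decimal 4377)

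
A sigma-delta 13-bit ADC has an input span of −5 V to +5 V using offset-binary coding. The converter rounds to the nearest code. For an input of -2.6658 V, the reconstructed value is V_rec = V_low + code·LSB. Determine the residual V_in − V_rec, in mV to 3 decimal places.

LSB = 10/2^13 = 1.221 mV.
Scaled input = 1912.1766 LSBs, so code = 1912.
Code 1912 maps back to (−5) + 1912×0.0012207 V = -2.6660156 V.
Difference: 0.000215625 V → 0.216 mV.

0.216 mV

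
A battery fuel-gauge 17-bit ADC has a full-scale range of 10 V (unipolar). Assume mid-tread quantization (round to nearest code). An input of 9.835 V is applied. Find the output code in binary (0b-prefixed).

LSB = 10 V / 131072 = 76.29 µV.
(V_in − V_low)/LSB = (9.835 − 0) / 7.62939e-05 = 128909.312.
round(128909.312) = 128909.
In binary (0b-prefixed): 0b11111011110001101.

code 0b11111011110001101 (decimal 128909)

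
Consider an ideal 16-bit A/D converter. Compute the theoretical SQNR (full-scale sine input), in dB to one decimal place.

SNR ≈ 6.02·N + 1.76 dB = 6.02·16 + 1.76 = 98.08 dB.

98.1 dB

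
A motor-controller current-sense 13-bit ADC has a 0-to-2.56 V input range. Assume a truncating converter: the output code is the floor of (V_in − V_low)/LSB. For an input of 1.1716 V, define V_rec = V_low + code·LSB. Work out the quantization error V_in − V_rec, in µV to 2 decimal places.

One LSB is 2.56 V / 8192 = 312.50 µV.
Scaled input = 3749.1200 LSBs, so code = 3749.
Reconstructed: 1.1715625 V.
Difference: 3.75e-05 V → 37.50 µV.

37.50 µV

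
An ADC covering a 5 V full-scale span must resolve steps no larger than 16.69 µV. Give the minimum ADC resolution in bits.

19 bits

Number of steps required ≥ 5 V / 16.69 µV = 299580.59.
Need 2^N ≥ 299580.59; 2^18 = 262144, 2^19 = 524288.
Minimum N = 19.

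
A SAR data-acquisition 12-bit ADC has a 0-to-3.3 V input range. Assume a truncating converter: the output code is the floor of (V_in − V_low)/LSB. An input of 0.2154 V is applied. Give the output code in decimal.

code 267

Full-scale span = 3.3 V; LSB = 3.3/2^12 = 0.806 mV.
Input sits at 267.357 steps above V_low.
So the output code is 267.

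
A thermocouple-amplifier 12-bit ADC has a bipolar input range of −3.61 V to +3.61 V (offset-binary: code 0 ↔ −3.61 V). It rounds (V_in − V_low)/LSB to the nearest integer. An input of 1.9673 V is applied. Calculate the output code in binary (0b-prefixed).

LSB = 7.22 V / 4096 = 1.763 mV.
(V_in − V_low)/LSB = (1.9673 − (−3.61)) / 0.0017627 = 3164.075.
Round → code 3164.
In binary (0b-prefixed): 0b110001011100.

code 0b110001011100 (decimal 3164)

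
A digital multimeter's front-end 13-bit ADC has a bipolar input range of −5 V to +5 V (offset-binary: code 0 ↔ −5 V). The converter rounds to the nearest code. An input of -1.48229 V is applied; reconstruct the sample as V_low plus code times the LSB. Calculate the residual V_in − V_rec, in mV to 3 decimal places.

LSB = 10/2^13 = 1.221 mV.
(V_in − V_low)/LSB = (-1.48229 − (−5))/0.0012207 = 2881.7080 → code 2882 (round).
Reconstructed: -1.4819336 V.
Error = -1.48229 − (−1.4819336) = -0.000356406 V = -0.356 mV.

-0.356 mV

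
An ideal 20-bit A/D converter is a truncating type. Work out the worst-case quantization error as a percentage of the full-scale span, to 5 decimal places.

0.00010 %

Truncating → worst-case error = 1 LSB = V_FS/2^20, so 100/1048576 = 9.53674e-05 % of full scale.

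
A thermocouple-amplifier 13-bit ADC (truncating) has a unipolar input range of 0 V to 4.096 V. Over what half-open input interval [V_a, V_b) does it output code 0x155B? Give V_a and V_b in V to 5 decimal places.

[2.73350 V, 2.73400 V)

LSB = 4.096/2^13 = 0.500 mV.
Code 0x155B = 5467 decimal.
V_a = V_low + 5467·LSB = 2.7335 V; V_b = V_low + 5468·LSB = 2.734 V.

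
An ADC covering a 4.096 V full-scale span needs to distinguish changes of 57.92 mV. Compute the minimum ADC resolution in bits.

Number of steps required ≥ 4.096 V / 57.92 mV = 70.72.
Need 2^N ≥ 70.72; 2^6 = 64, 2^7 = 128.
Minimum N = 7.

7 bits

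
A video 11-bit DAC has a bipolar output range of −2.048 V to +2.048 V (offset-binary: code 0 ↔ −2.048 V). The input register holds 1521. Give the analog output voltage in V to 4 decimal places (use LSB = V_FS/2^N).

LSB = 4.096 V / 2^11 = 2.000 mV.
V_out = (−2.048) + 1521 × 0.002 V = 0.994 V.

0.9940 V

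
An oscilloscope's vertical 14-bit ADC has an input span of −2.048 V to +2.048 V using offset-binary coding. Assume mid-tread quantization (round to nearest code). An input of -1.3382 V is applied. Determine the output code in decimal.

code 2839

Full-scale span = 4.096 V; LSB = 4.096/2^14 = 250.00 µV.
Input sits at 2839.200 steps above V_low.
Round → code 2839.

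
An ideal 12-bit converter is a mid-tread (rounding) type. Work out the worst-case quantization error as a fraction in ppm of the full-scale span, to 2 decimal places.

Rounding → worst-case error = ½ LSB = V_FS/2^13, so 1e+06/8192 = 122.07 ppm of full scale.

122.07 ppm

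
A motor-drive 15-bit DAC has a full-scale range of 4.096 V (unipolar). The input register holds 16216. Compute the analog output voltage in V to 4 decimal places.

2.0270 V

LSB = 4.096 V / 2^15 = 125.00 µV.
V_out = 0 + 16216 × 0.000125 V = 2.027 V.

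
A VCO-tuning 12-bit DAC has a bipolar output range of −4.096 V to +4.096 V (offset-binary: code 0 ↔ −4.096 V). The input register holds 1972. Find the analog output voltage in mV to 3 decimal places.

LSB = 8.192 V / 2^12 = 2.000 mV.
V_out = (−4.096) + 1972 × 0.002 V = -0.152 V.
= -152.000 mV.

-152.000 mV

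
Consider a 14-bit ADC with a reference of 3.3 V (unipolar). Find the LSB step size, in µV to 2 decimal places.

201.42 µV

Full-scale span = 3.3 V.
LSB = 3.3 / 2^14 = 3.3 / 16384 = 0.000201416 V = 201.42 µV.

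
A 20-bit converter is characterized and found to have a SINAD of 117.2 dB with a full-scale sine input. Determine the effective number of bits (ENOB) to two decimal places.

19.18 bits

ENOB = (SINAD − 1.76) / 6.02 = (117.2 − 1.76)/6.02 = 19.176.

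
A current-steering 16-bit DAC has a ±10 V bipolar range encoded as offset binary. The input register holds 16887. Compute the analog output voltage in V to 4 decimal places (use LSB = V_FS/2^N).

-4.8465 V

LSB = 20 V / 2^16 = 305.18 µV.
V_out = (−10) + 16887 × 0.000305176 V = -4.8465 V.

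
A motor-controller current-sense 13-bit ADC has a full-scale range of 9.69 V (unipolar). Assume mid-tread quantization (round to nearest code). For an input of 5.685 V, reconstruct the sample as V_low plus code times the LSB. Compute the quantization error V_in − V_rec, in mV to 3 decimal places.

0.168 mV

Step size: 9.69 V ÷ 2^13 = 1.183 mV.
(V_in − V_low)/LSB = (5.685 − 0)/0.00118286 = 4806.1424 → code 4806 (round).
Reconstructed: 5.6848315 V.
V_in − V_rec = 0.000168457 V = 0.168 mV.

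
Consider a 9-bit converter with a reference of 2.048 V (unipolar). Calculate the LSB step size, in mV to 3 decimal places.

4.000 mV

Full-scale span = 2.048 V.
LSB = 2.048 / 2^9 = 2.048 / 512 = 0.004 V = 4.000 mV.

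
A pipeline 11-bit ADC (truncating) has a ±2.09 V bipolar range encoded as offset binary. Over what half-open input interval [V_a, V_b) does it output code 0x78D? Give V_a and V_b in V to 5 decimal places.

[1.85528 V, 1.85732 V)

LSB = 4.18/2^11 = 2.041 mV.
Code 0x78D = 1933 decimal.
V_a = V_low + 1933·LSB = 1.85528 V; V_b = V_low + 1934·LSB = 1.85732 V.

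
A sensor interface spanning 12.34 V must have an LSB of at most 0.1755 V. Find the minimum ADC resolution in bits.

Number of steps required ≥ 12.34 V / 0.1755 V = 70.31.
Need 2^N ≥ 70.31; 2^6 = 64, 2^7 = 128.
Minimum N = 7.

7 bits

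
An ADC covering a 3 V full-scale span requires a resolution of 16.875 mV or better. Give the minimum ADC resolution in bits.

8 bits

Number of steps required ≥ 3 V / 16.875 mV = 177.78.
Need 2^N ≥ 177.78; 2^7 = 128, 2^8 = 256.
Minimum N = 8.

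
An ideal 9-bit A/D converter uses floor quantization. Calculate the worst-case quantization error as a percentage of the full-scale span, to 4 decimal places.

0.1953 %

Truncating → worst-case error = 1 LSB = V_FS/2^9, so 100/512 = 0.195312 % of full scale.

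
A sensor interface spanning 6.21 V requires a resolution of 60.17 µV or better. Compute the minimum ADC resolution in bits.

17 bits

Number of steps required ≥ 6.21 V / 60.17 µV = 103207.58.
Need 2^N ≥ 103207.58; 2^16 = 65536, 2^17 = 131072.
Minimum N = 17.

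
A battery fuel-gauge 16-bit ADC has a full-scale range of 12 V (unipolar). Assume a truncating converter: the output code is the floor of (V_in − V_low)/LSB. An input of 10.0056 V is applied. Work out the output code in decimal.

code 54643

With 65536 levels over 12 V, one step is 183.11 µV.
Input sits at 54643.917 steps above V_low.
⌊·⌋(54643.917) = 54643.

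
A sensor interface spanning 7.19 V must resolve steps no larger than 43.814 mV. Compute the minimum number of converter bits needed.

8 bits

Number of steps required ≥ 7.19 V / 43.814 mV = 164.10.
Need 2^N ≥ 164.10; 2^7 = 128, 2^8 = 256.
Minimum N = 8.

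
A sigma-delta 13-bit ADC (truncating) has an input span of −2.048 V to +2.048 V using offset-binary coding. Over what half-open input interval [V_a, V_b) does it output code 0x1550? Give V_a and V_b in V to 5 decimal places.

[0.68000 V, 0.68050 V)

LSB = 4.096/2^13 = 0.500 mV.
Code 0x1550 = 5456 decimal.
V_a = V_low + 5456·LSB = 0.68 V; V_b = V_low + 5457·LSB = 0.6805 V.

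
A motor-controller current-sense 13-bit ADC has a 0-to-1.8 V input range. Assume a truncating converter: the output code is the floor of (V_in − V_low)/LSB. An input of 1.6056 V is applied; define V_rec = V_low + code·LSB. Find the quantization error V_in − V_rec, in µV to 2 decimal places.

LSB = 1.8/2^13 = 219.73 µV.
(V_in − V_low)/LSB = (1.6056 − 0)/0.000219727 = 7307.2640 → code 7307 (floor).
Reconstructed: 1.605542 V.
Difference: 5.80078e-05 V → 58.01 µV.

58.01 µV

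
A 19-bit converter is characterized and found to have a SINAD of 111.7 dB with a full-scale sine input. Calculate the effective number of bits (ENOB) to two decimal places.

ENOB = (SINAD − 1.76) / 6.02 = (111.7 − 1.76)/6.02 = 18.262.

18.26 bits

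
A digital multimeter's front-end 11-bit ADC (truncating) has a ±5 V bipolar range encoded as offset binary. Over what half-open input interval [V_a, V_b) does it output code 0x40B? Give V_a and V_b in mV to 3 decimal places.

LSB = 10/2^11 = 4.883 mV.
Code 0x40B = 1035 decimal.
V_a = V_low + 1035·LSB = 0.0537109 V; V_b = V_low + 1036·LSB = 0.0585938 V.

[53.711 mV, 58.594 mV)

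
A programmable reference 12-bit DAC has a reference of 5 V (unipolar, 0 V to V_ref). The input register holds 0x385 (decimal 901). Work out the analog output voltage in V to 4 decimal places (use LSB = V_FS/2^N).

1.0999 V

LSB = 5 V / 2^12 = 1.221 mV.
Code 0x385 = 901 decimal.
V_out = 0 + 901 × 0.0012207 V = 1.09985 V.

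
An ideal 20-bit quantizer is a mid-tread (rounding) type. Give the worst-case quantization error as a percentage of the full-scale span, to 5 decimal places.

0.00005 %

Rounding → worst-case error = ½ LSB = V_FS/2^21, so 100/2097152 = 4.76837e-05 % of full scale.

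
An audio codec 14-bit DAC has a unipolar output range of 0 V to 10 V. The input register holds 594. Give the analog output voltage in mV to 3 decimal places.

362.549 mV

LSB = 10 V / 2^14 = 0.610 mV.
V_out = 0 + 594 × 0.000610352 V = 0.362549 V.
= 362.549 mV.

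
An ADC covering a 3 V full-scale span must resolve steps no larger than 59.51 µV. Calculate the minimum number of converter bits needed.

16 bits

Number of steps required ≥ 3 V / 59.51 µV = 50411.70.
Need 2^N ≥ 50411.70; 2^15 = 32768, 2^16 = 65536.
Minimum N = 16.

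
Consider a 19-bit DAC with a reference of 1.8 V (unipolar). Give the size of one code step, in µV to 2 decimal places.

3.43 µV

Full-scale span = 1.8 V.
LSB = 1.8 / 2^19 = 1.8 / 524288 = 3.43323e-06 V = 3.43 µV.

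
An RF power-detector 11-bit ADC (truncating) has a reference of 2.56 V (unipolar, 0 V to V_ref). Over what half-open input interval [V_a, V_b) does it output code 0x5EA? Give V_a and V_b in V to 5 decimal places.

LSB = 2.56/2^11 = 1.250 mV.
Code 0x5EA = 1514 decimal.
V_a = V_low + 1514·LSB = 1.8925 V; V_b = V_low + 1515·LSB = 1.89375 V.

[1.89250 V, 1.89375 V)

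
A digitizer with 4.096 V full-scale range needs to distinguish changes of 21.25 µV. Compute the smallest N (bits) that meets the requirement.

Number of steps required ≥ 4.096 V / 21.25 µV = 192752.94.
Need 2^N ≥ 192752.94; 2^17 = 131072, 2^18 = 262144.
Minimum N = 18.

18 bits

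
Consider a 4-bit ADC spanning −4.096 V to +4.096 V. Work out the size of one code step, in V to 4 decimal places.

0.5120 V

Full-scale span = 8.192 V.
LSB = 8.192 / 2^4 = 8.192 / 16 = 0.512 V = 0.5120 V.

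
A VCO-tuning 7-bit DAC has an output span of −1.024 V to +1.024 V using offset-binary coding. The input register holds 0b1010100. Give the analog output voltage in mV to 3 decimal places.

320.000 mV

LSB = 2.048 V / 2^7 = 16.000 mV.
Code 0b1010100 = 84 decimal.
V_out = (−1.024) + 84 × 0.016 V = 0.32 V.
= 320.000 mV.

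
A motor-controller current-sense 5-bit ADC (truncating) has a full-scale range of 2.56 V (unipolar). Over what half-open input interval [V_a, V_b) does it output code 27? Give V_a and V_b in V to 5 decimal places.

LSB = 2.56/2^5 = 80.000 mV.
V_a = V_low + 27·LSB = 2.16 V; V_b = V_low + 28·LSB = 2.24 V.

[2.16000 V, 2.24000 V)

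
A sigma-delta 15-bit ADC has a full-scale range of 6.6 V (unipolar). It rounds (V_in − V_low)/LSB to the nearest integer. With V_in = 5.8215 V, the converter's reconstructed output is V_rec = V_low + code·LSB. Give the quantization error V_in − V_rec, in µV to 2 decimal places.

Step size: 6.6 V ÷ 2^15 = 201.42 µV.
Scaled input = 28902.8655 LSBs, so code = 28903.
Reconstructed: 5.8215271 V.
V_in − V_rec = -2.70996e-05 V = -27.10 µV.

-27.10 µV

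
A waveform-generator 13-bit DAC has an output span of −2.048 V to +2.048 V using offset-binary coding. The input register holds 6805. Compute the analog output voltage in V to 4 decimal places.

LSB = 4.096 V / 2^13 = 0.500 mV.
V_out = (−2.048) + 6805 × 0.0005 V = 1.3545 V.

1.3545 V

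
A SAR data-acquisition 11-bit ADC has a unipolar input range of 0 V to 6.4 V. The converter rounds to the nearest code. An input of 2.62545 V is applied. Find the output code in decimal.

code 840

LSB = 6.4 V / 2048 = 3.125 mV.
(V_in − V_low)/LSB = (2.62545 − 0) / 0.003125 = 840.144.
So the output code is 840.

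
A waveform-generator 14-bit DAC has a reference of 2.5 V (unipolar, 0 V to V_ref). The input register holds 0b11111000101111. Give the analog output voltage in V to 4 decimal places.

LSB = 2.5 V / 2^14 = 152.59 µV.
Code 0b11111000101111 = 15919 decimal.
V_out = 0 + 15919 × 0.000152588 V = 2.42905 V.

2.4290 V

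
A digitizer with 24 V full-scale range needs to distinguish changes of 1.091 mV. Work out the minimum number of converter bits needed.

15 bits

Number of steps required ≥ 24 V / 1.091 mV = 21998.17.
Need 2^N ≥ 21998.17; 2^14 = 16384, 2^15 = 32768.
Minimum N = 15.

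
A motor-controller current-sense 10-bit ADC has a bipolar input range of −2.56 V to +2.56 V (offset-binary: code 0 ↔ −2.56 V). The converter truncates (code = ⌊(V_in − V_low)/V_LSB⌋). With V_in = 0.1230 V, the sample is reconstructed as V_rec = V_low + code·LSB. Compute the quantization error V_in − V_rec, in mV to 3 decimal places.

3.000 mV

One LSB is 5.12 V / 1024 = 5.000 mV.
Scaled input = 536.6000 LSBs, so code = 536.
Code 536 maps back to (−2.56) + 536×0.005 V = 0.12 V.
V_in − V_rec = 0.003 V = 3.000 mV.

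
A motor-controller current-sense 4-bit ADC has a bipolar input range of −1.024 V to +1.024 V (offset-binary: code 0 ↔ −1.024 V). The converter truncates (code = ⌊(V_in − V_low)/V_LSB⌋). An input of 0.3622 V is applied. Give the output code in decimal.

Full-scale span = 2.048 V; LSB = 2.048/2^4 = 128.000 mV.
Input sits at 10.830 steps above V_low.
Floor → code 10.

code 10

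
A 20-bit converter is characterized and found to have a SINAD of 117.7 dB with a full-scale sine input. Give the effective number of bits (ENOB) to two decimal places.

ENOB = (SINAD − 1.76) / 6.02 = (117.7 − 1.76)/6.02 = 19.259.

19.26 bits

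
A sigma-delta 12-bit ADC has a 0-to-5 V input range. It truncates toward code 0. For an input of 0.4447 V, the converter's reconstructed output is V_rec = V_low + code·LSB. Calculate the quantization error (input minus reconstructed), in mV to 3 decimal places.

LSB = 5/2^12 = 1.221 mV.
(0.4447 − 0)/0.0012207 = 364.2982; ⌊·⌋ gives code 364.
V_rec = 0 + 364·0.0012207 = 0.44433594 V.
V_in − V_rec = 0.000364063 V = 0.364 mV.

0.364 mV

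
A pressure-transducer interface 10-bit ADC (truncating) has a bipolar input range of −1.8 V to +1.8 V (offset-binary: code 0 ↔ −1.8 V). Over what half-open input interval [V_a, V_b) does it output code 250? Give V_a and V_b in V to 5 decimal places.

[-0.92109 V, -0.91758 V)

LSB = 3.6/2^10 = 3.516 mV.
V_a = V_low + 250·LSB = -0.921094 V; V_b = V_low + 251·LSB = -0.917578 V.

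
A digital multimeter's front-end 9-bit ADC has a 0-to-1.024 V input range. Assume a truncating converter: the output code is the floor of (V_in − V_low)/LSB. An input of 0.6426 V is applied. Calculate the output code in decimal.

With 512 levels over 1.024 V, one step is 2.000 mV.
(V_in − V_low)/LSB = (0.6426 − 0) / 0.002 = 321.300.
So the output code is 321.

code 321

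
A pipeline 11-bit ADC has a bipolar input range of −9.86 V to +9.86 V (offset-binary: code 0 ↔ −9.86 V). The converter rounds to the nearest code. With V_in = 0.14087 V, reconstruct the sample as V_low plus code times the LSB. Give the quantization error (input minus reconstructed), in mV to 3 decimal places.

-3.564 mV

LSB = 19.72/2^11 = 9.629 mV.
(V_in − V_low)/LSB = (0.14087 − (−9.86))/0.00962891 = 1038.6299 → code 1039 (round).
Reconstructed: 0.14443359 V.
Difference: -0.00356359 V → -3.564 mV.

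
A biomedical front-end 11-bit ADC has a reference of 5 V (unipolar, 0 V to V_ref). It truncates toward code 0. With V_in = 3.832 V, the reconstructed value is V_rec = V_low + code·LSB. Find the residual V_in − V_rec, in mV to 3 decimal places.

1.434 mV

Step size: 5 V ÷ 2^11 = 2.441 mV.
(V_in − V_low)/LSB = (3.832 − 0)/0.00244141 = 1569.5872 → code 1569 (floor).
Code 1569 maps back to 0 + 1569×0.00244141 V = 3.8305664 V.
V_in − V_rec = 0.00143359 V = 1.434 mV.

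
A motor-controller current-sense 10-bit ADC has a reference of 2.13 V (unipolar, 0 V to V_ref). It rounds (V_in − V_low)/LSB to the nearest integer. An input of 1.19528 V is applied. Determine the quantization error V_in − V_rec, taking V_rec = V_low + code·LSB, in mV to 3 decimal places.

LSB = 2.13/2^10 = 2.080 mV.
(1.19528 − 0)/0.00208008 = 574.6323; round gives code 575.
Reconstructed: 1.1960449 V.
Difference: -0.000764922 V → -0.765 mV.

-0.765 mV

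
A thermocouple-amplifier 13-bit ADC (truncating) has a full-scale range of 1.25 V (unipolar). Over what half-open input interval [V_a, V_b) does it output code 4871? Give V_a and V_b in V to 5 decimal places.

LSB = 1.25/2^13 = 152.59 µV.
V_a = V_low + 4871·LSB = 0.743256 V; V_b = V_low + 4872·LSB = 0.743408 V.

[0.74326 V, 0.74341 V)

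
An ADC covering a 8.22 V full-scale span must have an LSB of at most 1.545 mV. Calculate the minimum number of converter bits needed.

13 bits

Number of steps required ≥ 8.22 V / 1.545 mV = 5320.39.
Need 2^N ≥ 5320.39; 2^12 = 4096, 2^13 = 8192.
Minimum N = 13.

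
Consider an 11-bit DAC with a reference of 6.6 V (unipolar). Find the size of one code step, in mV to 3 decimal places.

Full-scale span = 6.6 V.
LSB = 6.6 / 2^11 = 6.6 / 2048 = 0.00322266 V = 3.223 mV.

3.223 mV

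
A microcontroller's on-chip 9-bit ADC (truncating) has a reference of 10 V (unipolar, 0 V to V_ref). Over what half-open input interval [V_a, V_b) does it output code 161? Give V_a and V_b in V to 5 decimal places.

LSB = 10/2^9 = 19.531 mV.
V_a = V_low + 161·LSB = 3.14453 V; V_b = V_low + 162·LSB = 3.16406 V.

[3.14453 V, 3.16406 V)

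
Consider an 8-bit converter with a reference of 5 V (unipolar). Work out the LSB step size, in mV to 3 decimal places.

19.531 mV

Full-scale span = 5 V.
LSB = 5 / 2^8 = 5 / 256 = 0.0195312 V = 19.531 mV.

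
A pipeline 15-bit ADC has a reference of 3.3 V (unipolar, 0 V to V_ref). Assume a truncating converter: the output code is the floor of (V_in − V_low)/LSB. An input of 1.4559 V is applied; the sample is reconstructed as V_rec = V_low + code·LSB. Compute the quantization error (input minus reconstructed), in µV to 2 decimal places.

65.04 µV

LSB = 3.3/2^15 = 100.71 µV.
(1.4559 − 0)/0.000100708 = 14456.6458; ⌊·⌋ gives code 14456.
V_rec = 0 + 14456·0.000100708 = 1.455835 V.
V_in − V_rec = 6.50391e-05 V = 65.04 µV.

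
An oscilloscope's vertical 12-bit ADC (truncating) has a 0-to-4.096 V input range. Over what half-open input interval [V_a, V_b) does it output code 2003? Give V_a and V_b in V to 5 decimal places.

[2.00300 V, 2.00400 V)

LSB = 4.096/2^12 = 1.000 mV.
V_a = V_low + 2003·LSB = 2.003 V; V_b = V_low + 2004·LSB = 2.004 V.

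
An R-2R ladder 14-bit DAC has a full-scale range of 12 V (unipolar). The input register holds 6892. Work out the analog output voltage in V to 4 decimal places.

LSB = 12 V / 2^14 = 0.732 mV.
V_out = 0 + 6892 × 0.000732422 V = 5.04785 V.

5.0479 V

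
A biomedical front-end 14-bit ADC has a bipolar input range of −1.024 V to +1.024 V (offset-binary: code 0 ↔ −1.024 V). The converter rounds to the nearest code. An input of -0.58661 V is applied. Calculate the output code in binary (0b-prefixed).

LSB = 2.048 V / 16384 = 125.00 µV.
(-0.58661 − (−1.024)) / 0.000125 = 3499.120 LSBs.
round(3499.120) = 3499.
In binary (0b-prefixed): 0b110110101011.

code 0b110110101011 (decimal 3499)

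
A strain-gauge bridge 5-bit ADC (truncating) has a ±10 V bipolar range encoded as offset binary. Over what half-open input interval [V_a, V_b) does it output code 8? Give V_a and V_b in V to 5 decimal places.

[-5.00000 V, -4.37500 V)

LSB = 20/2^5 = 0.6250 V.
V_a = V_low + 8·LSB = -5 V; V_b = V_low + 9·LSB = -4.375 V.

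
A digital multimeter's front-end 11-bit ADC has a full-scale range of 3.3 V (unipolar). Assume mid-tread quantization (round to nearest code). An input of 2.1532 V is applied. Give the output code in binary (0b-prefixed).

code 0b10100111000 (decimal 1336)

Full-scale span = 3.3 V; LSB = 3.3/2^11 = 1.611 mV.
Input sits at 1336.289 steps above V_low.
round(1336.289) = 1336.
In binary (0b-prefixed): 0b10100111000.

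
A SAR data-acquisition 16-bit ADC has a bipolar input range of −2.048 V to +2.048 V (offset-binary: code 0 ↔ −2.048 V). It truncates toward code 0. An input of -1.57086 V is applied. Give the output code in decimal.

code 7634

Full-scale span = 4.096 V; LSB = 4.096/2^16 = 62.50 µV.
Input sits at 7634.240 steps above V_low.
Floor → code 7634.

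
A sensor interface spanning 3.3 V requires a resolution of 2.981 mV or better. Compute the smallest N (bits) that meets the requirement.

Number of steps required ≥ 3.3 V / 2.981 mV = 1107.01.
Need 2^N ≥ 1107.01; 2^10 = 1024, 2^11 = 2048.
Minimum N = 11.

11 bits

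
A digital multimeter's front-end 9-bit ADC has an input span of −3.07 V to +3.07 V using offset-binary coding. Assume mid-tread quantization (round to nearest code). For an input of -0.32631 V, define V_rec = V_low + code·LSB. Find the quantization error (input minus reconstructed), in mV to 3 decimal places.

-2.521 mV

LSB = 6.14/2^9 = 11.992 mV.
Scaled input = 228.7898 LSBs, so code = 229.
Reconstructed: -0.32378906 V.
V_in − V_rec = -0.00252094 V = -2.521 mV.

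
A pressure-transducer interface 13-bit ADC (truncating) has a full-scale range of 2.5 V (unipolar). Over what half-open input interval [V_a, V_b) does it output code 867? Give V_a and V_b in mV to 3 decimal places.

LSB = 2.5/2^13 = 305.18 µV.
V_a = V_low + 867·LSB = 0.264587 V; V_b = V_low + 868·LSB = 0.264893 V.

[264.587 mV, 264.893 mV)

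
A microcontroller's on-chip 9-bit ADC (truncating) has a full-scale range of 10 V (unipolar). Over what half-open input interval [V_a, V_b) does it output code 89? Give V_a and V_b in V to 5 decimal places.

LSB = 10/2^9 = 19.531 mV.
V_a = V_low + 89·LSB = 1.73828 V; V_b = V_low + 90·LSB = 1.75781 V.

[1.73828 V, 1.75781 V)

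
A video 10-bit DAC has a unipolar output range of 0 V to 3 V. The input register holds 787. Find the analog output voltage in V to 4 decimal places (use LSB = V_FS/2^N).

LSB = 3 V / 2^10 = 2.930 mV.
V_out = 0 + 787 × 0.00292969 V = 2.30566 V.

2.3057 V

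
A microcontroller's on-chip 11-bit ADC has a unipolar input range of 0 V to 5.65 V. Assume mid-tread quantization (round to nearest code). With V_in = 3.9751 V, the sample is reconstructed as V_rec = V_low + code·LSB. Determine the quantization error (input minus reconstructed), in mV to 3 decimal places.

-0.315 mV

LSB = 5.65/2^11 = 2.759 mV.
Scaled input = 1440.8858 LSBs, so code = 1441.
Code 1441 maps back to 0 + 1441×0.00275879 V = 3.975415 V.
Difference: -0.000315039 V → -0.315 mV.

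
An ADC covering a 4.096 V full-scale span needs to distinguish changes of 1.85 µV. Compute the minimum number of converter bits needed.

22 bits

Number of steps required ≥ 4.096 V / 1.85 µV = 2214054.05.
Need 2^N ≥ 2214054.05; 2^21 = 2097152, 2^22 = 4194304.
Minimum N = 22.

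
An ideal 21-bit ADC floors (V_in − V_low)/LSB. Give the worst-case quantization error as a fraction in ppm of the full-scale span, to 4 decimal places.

0.4768 ppm

Truncating → worst-case error = 1 LSB = V_FS/2^21, so 1e+06/2097152 = 0.476837 ppm of full scale.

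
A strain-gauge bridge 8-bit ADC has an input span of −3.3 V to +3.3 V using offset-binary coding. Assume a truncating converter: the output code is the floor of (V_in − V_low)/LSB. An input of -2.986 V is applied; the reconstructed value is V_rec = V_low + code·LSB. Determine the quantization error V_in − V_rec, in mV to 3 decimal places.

LSB = 6.6/2^8 = 25.781 mV.
(V_in − V_low)/LSB = (-2.986 − (−3.3))/0.0257812 = 12.1794 → code 12 (floor).
V_rec = (−3.3) + 12·0.0257812 = -2.990625 V.
Error = -2.986 − (−2.990625) = 0.004625 V = 4.625 mV.

4.625 mV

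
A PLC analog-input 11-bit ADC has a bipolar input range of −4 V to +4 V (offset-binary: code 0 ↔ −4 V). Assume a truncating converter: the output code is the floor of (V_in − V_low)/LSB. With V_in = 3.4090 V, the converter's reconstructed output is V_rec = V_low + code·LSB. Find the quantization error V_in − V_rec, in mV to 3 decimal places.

2.750 mV

Step size: 8 V ÷ 2^11 = 3.906 mV.
(3.4090 − (−4))/0.00390625 = 1896.7040; ⌊·⌋ gives code 1896.
V_rec = (−4) + 1896·0.00390625 = 3.40625 V.
V_in − V_rec = 0.00275 V = 2.750 mV.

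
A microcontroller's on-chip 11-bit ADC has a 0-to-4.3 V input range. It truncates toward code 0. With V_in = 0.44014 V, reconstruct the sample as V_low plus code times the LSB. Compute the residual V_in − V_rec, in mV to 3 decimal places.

LSB = 4.3/2^11 = 2.100 mV.
(V_in − V_low)/LSB = (0.44014 − 0)/0.00209961 = 209.6295 → code 209 (floor).
Reconstructed: 0.43881836 V.
V_in − V_rec = 0.00132164 V = 1.322 mV.

1.322 mV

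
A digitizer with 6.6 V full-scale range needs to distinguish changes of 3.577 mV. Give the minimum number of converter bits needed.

Number of steps required ≥ 6.6 V / 3.577 mV = 1845.12.
Need 2^N ≥ 1845.12; 2^10 = 1024, 2^11 = 2048.
Minimum N = 11.

11 bits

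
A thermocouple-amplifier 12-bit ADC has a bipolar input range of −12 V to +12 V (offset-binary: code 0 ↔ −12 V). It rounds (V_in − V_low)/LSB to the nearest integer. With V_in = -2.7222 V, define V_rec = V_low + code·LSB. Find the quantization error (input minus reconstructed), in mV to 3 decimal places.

LSB = 24/2^12 = 5.859 mV.
(V_in − V_low)/LSB = (-2.7222 − (−12))/0.00585938 = 1583.4112 → code 1583 (round).
Reconstructed: -2.7246094 V.
V_in − V_rec = 0.00240938 V = 2.409 mV.

2.409 mV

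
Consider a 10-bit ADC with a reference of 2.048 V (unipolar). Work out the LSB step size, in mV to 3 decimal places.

Full-scale span = 2.048 V.
LSB = 2.048 / 2^10 = 2.048 / 1024 = 0.002 V = 2.000 mV.

2.000 mV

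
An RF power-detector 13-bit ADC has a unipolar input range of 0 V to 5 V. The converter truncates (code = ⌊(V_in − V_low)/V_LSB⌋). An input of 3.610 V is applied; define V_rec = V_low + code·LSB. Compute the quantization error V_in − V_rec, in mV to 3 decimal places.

0.381 mV

One LSB is 5 V / 8192 = 0.610 mV.
Scaled input = 5914.6240 LSBs, so code = 5914.
Code 5914 maps back to 0 + 5914×0.000610352 V = 3.6096191 V.
Error = 3.610 − 3.6096191 = 0.000380859 V = 0.381 mV.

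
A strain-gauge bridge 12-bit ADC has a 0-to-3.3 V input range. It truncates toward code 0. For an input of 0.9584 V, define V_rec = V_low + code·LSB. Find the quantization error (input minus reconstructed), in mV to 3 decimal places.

0.465 mV

Step size: 3.3 V ÷ 2^12 = 0.806 mV.
Scaled input = 1189.5777 LSBs, so code = 1189.
Reconstructed: 0.95793457 V.
Error = 0.9584 − 0.95793457 = 0.00046543 V = 0.465 mV.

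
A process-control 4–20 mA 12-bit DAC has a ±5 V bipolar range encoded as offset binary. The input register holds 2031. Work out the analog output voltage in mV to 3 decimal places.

-41.504 mV

LSB = 10 V / 2^12 = 2.441 mV.
V_out = (−5) + 2031 × 0.00244141 V = -0.0415039 V.
= -41.504 mV.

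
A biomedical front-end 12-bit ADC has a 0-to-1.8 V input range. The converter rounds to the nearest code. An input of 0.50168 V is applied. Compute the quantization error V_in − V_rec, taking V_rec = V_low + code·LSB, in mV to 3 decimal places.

-0.175 mV

LSB = 1.8/2^12 = 439.45 µV.
Scaled input = 1141.6007 LSBs, so code = 1142.
Reconstructed: 0.50185547 V.
Difference: -0.000175469 V → -0.175 mV.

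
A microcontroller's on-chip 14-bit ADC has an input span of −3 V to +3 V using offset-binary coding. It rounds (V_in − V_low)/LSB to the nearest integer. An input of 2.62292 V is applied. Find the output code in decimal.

code 15354

LSB = 6 V / 16384 = 366.21 µV.
Input sits at 15354.320 steps above V_low.
So the output code is 15354.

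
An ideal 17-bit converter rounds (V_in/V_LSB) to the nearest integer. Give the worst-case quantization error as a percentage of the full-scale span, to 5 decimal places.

Rounding → worst-case error = ½ LSB = V_FS/2^18, so 100/262144 = 0.00038147 % of full scale.

0.00038 %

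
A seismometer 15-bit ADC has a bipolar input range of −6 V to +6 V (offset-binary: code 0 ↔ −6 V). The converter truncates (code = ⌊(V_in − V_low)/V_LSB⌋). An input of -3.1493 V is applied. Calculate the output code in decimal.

code 7784

LSB = 12 V / 32768 = 366.21 µV.
(V_in − V_low)/LSB = (-3.1493 − (−6)) / 0.000366211 = 7784.311.
⌊·⌋(7784.311) = 7784.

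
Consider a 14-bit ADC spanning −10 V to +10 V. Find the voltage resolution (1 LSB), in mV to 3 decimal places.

1.221 mV

Full-scale span = 20 V.
LSB = 20 / 2^14 = 20 / 16384 = 0.0012207 V = 1.221 mV.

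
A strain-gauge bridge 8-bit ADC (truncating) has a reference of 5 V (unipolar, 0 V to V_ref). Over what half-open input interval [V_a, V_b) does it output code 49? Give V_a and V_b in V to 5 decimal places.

LSB = 5/2^8 = 19.531 mV.
V_a = V_low + 49·LSB = 0.957031 V; V_b = V_low + 50·LSB = 0.976562 V.

[0.95703 V, 0.97656 V)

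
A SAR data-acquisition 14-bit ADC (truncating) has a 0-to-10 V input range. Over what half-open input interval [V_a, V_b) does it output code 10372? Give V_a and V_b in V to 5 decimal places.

[6.33057 V, 6.33118 V)

LSB = 10/2^14 = 0.610 mV.
V_a = V_low + 10372·LSB = 6.33057 V; V_b = V_low + 10373·LSB = 6.33118 V.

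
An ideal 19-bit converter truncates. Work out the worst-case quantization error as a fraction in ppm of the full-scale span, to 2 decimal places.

Truncating → worst-case error = 1 LSB = V_FS/2^19, so 1e+06/524288 = 1.90735 ppm of full scale.

1.91 ppm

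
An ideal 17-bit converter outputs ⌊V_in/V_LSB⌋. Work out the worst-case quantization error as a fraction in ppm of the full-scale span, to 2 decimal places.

7.63 ppm

Truncating → worst-case error = 1 LSB = V_FS/2^17, so 1e+06/131072 = 7.62939 ppm of full scale.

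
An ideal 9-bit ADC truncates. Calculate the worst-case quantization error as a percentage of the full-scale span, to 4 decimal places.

Truncating → worst-case error = 1 LSB = V_FS/2^9, so 100/512 = 0.195312 % of full scale.

0.1953 %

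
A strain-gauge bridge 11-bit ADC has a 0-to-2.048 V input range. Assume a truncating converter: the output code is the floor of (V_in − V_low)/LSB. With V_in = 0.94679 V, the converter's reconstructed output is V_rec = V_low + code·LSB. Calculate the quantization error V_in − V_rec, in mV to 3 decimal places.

LSB = 2.048/2^11 = 1.000 mV.
Scaled input = 946.7900 LSBs, so code = 946.
V_rec = 0 + 946·0.001 = 0.946 V.
Error = 0.94679 − 0.946 = 0.00079 V = 0.790 mV.

0.790 mV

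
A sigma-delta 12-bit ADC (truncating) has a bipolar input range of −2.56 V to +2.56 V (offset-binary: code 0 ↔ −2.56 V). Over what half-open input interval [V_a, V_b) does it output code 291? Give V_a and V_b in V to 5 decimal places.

[-2.19625 V, -2.19500 V)

LSB = 5.12/2^12 = 1.250 mV.
V_a = V_low + 291·LSB = -2.19625 V; V_b = V_low + 292·LSB = -2.195 V.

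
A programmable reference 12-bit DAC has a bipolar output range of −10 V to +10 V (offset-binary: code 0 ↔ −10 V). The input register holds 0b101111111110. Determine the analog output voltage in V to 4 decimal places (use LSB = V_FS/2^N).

4.9902 V

LSB = 20 V / 2^12 = 4.883 mV.
Code 0b101111111110 = 3070 decimal.
V_out = (−10) + 3070 × 0.00488281 V = 4.99023 V.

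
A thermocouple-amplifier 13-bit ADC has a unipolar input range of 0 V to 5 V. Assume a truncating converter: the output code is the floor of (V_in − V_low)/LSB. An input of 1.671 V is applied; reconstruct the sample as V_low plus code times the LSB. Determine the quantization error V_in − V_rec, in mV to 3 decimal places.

LSB = 5/2^13 = 0.610 mV.
Scaled input = 2737.7664 LSBs, so code = 2737.
V_rec = 0 + 2737·0.000610352 = 1.6705322 V.
Error = 1.671 − 1.6705322 = 0.000467773 V = 0.468 mV.

0.468 mV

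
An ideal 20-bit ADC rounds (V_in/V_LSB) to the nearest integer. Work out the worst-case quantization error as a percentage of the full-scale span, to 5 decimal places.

Rounding → worst-case error = ½ LSB = V_FS/2^21, so 100/2097152 = 4.76837e-05 % of full scale.

0.00005 %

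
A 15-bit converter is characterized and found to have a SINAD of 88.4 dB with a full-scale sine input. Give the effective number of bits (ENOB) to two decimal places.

14.39 bits

ENOB = (SINAD − 1.76) / 6.02 = (88.4 − 1.76)/6.02 = 14.392.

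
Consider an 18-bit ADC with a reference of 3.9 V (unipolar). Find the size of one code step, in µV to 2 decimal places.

14.88 µV

Full-scale span = 3.9 V.
LSB = 3.9 / 2^18 = 3.9 / 262144 = 1.48773e-05 V = 14.88 µV.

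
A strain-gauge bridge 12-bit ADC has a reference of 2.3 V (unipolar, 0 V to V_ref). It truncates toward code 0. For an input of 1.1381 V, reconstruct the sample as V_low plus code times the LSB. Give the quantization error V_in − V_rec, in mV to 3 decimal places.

0.454 mV

One LSB is 2.3 V / 4096 = 0.562 mV.
(V_in − V_low)/LSB = (1.1381 − 0)/0.000561523 = 2026.8077 → code 2026 (floor).
V_rec = 0 + 2026·0.000561523 = 1.1376465 V.
Error = 1.1381 − 1.1376465 = 0.000453516 V = 0.454 mV.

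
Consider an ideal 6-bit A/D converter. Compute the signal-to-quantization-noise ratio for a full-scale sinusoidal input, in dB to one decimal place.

37.9 dB

SNR ≈ 6.02·N + 1.76 dB = 6.02·6 + 1.76 = 37.88 dB.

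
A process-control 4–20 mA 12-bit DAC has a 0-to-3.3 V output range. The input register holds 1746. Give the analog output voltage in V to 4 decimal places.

LSB = 3.3 V / 2^12 = 0.806 mV.
V_out = 0 + 1746 × 0.000805664 V = 1.40669 V.

1.4067 V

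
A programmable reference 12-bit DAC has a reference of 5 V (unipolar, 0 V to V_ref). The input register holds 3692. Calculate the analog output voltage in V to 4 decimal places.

4.5068 V

LSB = 5 V / 2^12 = 1.221 mV.
V_out = 0 + 3692 × 0.0012207 V = 4.50684 V.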